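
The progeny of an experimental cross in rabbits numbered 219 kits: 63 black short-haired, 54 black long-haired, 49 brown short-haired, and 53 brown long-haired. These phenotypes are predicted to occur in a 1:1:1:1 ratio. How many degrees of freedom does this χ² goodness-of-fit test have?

3

A goodness-of-fit test with 4 phenotype classes has df = 4 − 1 = 3.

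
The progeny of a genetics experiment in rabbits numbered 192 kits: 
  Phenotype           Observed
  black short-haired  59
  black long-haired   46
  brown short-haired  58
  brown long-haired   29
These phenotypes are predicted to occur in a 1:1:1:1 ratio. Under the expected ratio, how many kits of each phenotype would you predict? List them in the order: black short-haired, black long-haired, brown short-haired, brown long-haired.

Total ratio parts = 4. Expected numbers out of 192:
  black short-haired: 192 × 1/4 = 48
  black long-haired: 192 × 1/4 = 48
  brown short-haired: 192 × 1/4 = 48
  brown long-haired: 192 × 1/4 = 48

48, 48, 48, 48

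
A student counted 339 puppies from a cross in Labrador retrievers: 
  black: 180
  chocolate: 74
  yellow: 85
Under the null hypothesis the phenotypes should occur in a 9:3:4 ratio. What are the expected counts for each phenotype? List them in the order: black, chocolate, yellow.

The 9:3:4 ratio has 16 parts, so with N = 339 the expected counts are:
  black: 339 × 9/16 = 190.6875
  chocolate: 339 × 3/16 = 63.5625
  yellow: 339 × 4/16 = 84.75

190.6875, 63.5625, 84.75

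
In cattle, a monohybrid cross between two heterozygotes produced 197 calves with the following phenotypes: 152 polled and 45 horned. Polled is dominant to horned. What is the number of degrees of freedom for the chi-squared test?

For a monohybrid cross between heterozygotes with complete dominance, the expected phenotypic ratio is 3:1.
A goodness-of-fit test with 2 phenotype classes has df = 2 − 1 = 1.

1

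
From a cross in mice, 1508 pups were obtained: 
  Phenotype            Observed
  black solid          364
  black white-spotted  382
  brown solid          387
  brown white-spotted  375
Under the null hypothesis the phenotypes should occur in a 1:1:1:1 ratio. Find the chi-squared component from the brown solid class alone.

The 1:1:1:1 ratio has 4 parts, so with N = 1508 the expected counts are:
  black solid: 1508 × 1/4 = 377
  black white-spotted: 1508 × 1/4 = 377
  brown solid: 1508 × 1/4 = 377
  brown white-spotted: 1508 × 1/4 = 377
Contribution of brown solid: (387 − 377)² / 377 = 0.2653

0.265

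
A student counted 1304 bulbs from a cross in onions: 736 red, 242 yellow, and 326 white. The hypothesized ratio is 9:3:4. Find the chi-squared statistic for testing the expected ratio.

The 9:3:4 ratio has 16 parts, so with N = 1304 the expected counts are:
  red: 1304 × 9/16 = 733.5
  yellow: 1304 × 3/16 = 244.5
  white: 1304 × 4/16 = 326
χ² = Σ (O − E)² / E
  red: (736 − 733.5)² / 733.5 = 0.0085
  yellow: (242 − 244.5)² / 244.5 = 0.0256
  white: (326 − 326)² / 326 = 0.0000
χ² = 0.0085 + 0.0256 + 0.0000 = 0.0341 ≈ 0.034

0.034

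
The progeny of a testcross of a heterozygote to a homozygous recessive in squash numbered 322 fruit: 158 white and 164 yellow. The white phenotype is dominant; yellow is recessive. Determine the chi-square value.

0.112

A testcross of a heterozygote (Aa × aa) gives a 1:1 phenotypic ratio.
Total ratio parts = 2. Expected numbers out of 322:
  white: 322 × 1/2 = 161
  yellow: 322 × 1/2 = 161
χ² = Σ (O − E)² / E
  white: (158 − 161)² / 161 = 0.0559
  yellow: (164 − 161)² / 161 = 0.0559
χ² = 0.0559 + 0.0559 = 0.1118 ≈ 0.112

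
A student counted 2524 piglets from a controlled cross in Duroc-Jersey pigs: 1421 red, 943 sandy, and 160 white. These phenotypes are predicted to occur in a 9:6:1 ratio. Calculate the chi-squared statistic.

0.046

Total ratio parts = 16. Expected numbers out of 2524:
  red: 2524 × 9/16 = 1419.75
  sandy: 2524 × 6/16 = 946.5
  white: 2524 × 1/16 = 157.75
χ² = Σ (O − E)² / E
  red: (1421 − 1419.75)² / 1419.75 = 0.0011
  sandy: (943 − 946.5)² / 946.5 = 0.0129
  white: (160 − 157.75)² / 157.75 = 0.0321
χ² = 0.0011 + 0.0129 + 0.0321 = 0.0461 ≈ 0.046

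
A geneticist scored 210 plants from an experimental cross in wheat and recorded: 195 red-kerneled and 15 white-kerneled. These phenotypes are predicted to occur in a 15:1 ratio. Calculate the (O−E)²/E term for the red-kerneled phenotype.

Under the 15:1 hypothesis (Σ ratio = 16, N = 210):
  red-kerneled: 210 × 15/16 = 196.875
  white-kerneled: 210 × 1/16 = 13.125
Contribution of red-kerneled: (195 − 196.875)² / 196.875 = 0.0179

0.018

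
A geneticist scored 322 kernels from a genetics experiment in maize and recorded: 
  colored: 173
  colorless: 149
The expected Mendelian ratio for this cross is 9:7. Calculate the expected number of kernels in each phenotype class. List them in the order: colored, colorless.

Expected counts for N = 322 under a 9:7 ratio (total parts = 16):
  colored: 322 × 9/16 = 181.125
  colorless: 322 × 7/16 = 140.875

181.125, 140.875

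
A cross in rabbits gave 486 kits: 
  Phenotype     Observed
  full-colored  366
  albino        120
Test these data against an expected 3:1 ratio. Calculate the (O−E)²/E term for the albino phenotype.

0.019

Expected counts for N = 486 under a 3:1 ratio (total parts = 4):
  full-colored: 486 × 3/4 = 364.5
  albino: 486 × 1/4 = 121.5
Contribution of albino: (120 − 121.5)² / 121.5 = 0.0185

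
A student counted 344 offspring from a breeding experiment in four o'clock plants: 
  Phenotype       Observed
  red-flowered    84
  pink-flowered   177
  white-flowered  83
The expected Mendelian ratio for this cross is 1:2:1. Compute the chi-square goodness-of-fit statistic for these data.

Expected counts for N = 344 under a 1:2:1 ratio (total parts = 4):
  red-flowered: 344 × 1/4 = 86
  pink-flowered: 344 × 2/4 = 172
  white-flowered: 344 × 1/4 = 86
χ² = Σ (O − E)² / E
  red-flowered: (84 − 86)² / 86 = 0.0465
  pink-flowered: (177 − 172)² / 172 = 0.1453
  white-flowered: (83 − 86)² / 86 = 0.1047
χ² = 0.0465 + 0.1453 + 0.1047 = 0.2965 ≈ 0.297

0.297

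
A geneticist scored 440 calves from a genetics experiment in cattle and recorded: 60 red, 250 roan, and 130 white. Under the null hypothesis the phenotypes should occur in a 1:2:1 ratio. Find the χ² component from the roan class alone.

Expected counts for N = 440 under a 1:2:1 ratio (total parts = 4):
  red: 440 × 1/4 = 110
  roan: 440 × 2/4 = 220
  white: 440 × 1/4 = 110
Contribution of roan: (250 − 220)² / 220 = 4.0909

4.091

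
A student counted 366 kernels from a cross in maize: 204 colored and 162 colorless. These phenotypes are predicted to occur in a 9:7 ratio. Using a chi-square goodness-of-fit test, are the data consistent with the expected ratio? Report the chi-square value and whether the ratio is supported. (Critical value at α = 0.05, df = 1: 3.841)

Expected counts for N = 366 under a 9:7 ratio (total parts = 16):
  colored: 366 × 9/16 = 205.875
  colorless: 366 × 7/16 = 160.125
χ² = Σ (O − E)² / E
  colored: (204 − 205.875)² / 205.875 = 0.0171
  colorless: (162 − 160.125)² / 160.125 = 0.0220
χ² = 0.0171 + 0.0220 = 0.0391 ≈ 0.039
Degrees of freedom = 2 − 1 = 1; critical value at α = 0.05 is 3.841.
Since 0.039 < 3.841, we fail to reject the null hypothesis — the data are consistent with the 9:7 ratio.

0.039; consistent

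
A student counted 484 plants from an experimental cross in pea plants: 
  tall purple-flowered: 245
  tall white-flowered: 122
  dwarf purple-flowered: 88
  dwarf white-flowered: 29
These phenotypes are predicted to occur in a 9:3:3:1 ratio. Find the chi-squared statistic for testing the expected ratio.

13.624

Total ratio parts = 16. Expected numbers out of 484:
  tall purple-flowered: 484 × 9/16 = 272.25
  tall white-flowered: 484 × 3/16 = 90.75
  dwarf purple-flowered: 484 × 3/16 = 90.75
  dwarf white-flowered: 484 × 1/16 = 30.25
χ² = Σ (O − E)² / E
  tall purple-flowered: (245 − 272.25)² / 272.25 = 2.7275
  tall white-flowered: (122 − 90.75)² / 90.75 = 10.7610
  dwarf purple-flowered: (88 − 90.75)² / 90.75 = 0.0833
  dwarf white-flowered: (29 − 30.25)² / 30.25 = 0.0517
χ² = 2.7275 + 10.7610 + 0.0833 + 0.0517 = 13.6235 ≈ 13.624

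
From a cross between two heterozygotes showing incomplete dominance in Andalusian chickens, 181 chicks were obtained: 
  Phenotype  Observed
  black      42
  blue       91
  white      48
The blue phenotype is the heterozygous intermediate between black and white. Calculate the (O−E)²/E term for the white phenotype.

With incomplete dominance, a heterozygote × heterozygote cross gives a 1:2:1 phenotypic ratio.
Expected counts for N = 181 under a 1:2:1 ratio (total parts = 4):
  black: 181 × 1/4 = 45.25
  blue: 181 × 2/4 = 90.5
  white: 181 × 1/4 = 45.25
Contribution of white: (48 − 45.25)² / 45.25 = 0.1671

0.167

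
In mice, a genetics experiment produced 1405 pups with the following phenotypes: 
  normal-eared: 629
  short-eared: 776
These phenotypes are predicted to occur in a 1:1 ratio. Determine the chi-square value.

15.380

Under the 1:1 hypothesis (Σ ratio = 2, N = 1405):
  normal-eared: 1405 × 1/2 = 702.5
  short-eared: 1405 × 1/2 = 702.5
χ² = Σ (O − E)² / E
  normal-eared: (629 − 702.5)² / 702.5 = 7.6900
  short-eared: (776 − 702.5)² / 702.5 = 7.6900
χ² = 7.6900 + 7.6900 = 15.380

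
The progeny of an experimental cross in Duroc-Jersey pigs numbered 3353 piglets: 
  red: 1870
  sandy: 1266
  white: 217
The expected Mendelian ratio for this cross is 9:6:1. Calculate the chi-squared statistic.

0.460

Expected counts for N = 3353 under a 9:6:1 ratio (total parts = 16):
  red: 3353 × 9/16 = 1886.0625
  sandy: 3353 × 6/16 = 1257.375
  white: 3353 × 1/16 = 209.5625
χ² = Σ (O − E)² / E
  red: (1870 − 1886.0625)² / 1886.0625 = 0.1368
  sandy: (1266 − 1257.375)² / 1257.375 = 0.0592
  white: (217 − 209.5625)² / 209.5625 = 0.2640
χ² = 0.1368 + 0.0592 + 0.2640 = 0.460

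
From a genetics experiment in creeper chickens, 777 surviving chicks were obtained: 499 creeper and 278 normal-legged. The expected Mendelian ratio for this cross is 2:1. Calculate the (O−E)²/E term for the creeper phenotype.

The 2:1 ratio has 3 parts, so with N = 777 the expected counts are:
  creeper: 777 × 2/3 = 518
  normal-legged: 777 × 1/3 = 259
Contribution of creeper: (499 − 518)² / 518 = 0.6969

0.697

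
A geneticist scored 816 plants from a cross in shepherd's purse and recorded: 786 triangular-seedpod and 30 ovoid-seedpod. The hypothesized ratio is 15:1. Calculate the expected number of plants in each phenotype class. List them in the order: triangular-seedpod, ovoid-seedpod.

765, 51

Total ratio parts = 16. Expected numbers out of 816:
  triangular-seedpod: 816 × 15/16 = 765
  ovoid-seedpod: 816 × 1/16 = 51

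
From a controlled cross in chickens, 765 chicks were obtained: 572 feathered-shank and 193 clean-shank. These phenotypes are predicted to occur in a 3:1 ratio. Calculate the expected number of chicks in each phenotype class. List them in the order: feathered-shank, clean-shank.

The 3:1 ratio has 4 parts, so with N = 765 the expected counts are:
  feathered-shank: 765 × 3/4 = 573.75
  clean-shank: 765 × 1/4 = 191.25

573.75, 191.25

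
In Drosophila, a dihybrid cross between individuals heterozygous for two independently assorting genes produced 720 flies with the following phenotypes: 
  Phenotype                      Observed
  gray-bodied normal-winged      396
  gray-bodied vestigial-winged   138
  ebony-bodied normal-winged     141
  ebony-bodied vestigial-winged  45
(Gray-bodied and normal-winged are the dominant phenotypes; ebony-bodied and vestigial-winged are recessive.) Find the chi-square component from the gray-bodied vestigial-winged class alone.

A dihybrid F₂ with independent assortment and complete dominance at both loci gives a 9:3:3:1 phenotypic ratio.
The 9:3:3:1 ratio has 16 parts, so with N = 720 the expected counts are:
  gray-bodied normal-winged: 720 × 9/16 = 405
  gray-bodied vestigial-winged: 720 × 3/16 = 135
  ebony-bodied normal-winged: 720 × 3/16 = 135
  ebony-bodied vestigial-winged: 720 × 1/16 = 45
Contribution of gray-bodied vestigial-winged: (138 − 135)² / 135 = 0.0667

0.067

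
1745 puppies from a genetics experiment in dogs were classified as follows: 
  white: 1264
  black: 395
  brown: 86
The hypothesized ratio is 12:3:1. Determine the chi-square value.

20.462

Total ratio parts = 16. Expected numbers out of 1745:
  white: 1745 × 12/16 = 1308.75
  black: 1745 × 3/16 = 327.1875
  brown: 1745 × 1/16 = 109.0625
χ² = Σ (O − E)² / E
  white: (1264 − 1308.75)² / 1308.75 = 1.5301
  black: (395 − 327.1875)² / 327.1875 = 14.0547
  brown: (86 − 109.0625)² / 109.0625 = 4.8768
χ² = 1.5301 + 14.0547 + 4.8768 = 20.4616 ≈ 20.462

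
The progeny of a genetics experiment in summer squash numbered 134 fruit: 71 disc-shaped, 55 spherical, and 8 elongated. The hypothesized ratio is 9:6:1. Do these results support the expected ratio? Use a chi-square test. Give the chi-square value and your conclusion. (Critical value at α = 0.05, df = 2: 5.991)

Under the 9:6:1 hypothesis (Σ ratio = 16, N = 134):
  disc-shaped: 134 × 9/16 = 75.375
  spherical: 134 × 6/16 = 50.25
  elongated: 134 × 1/16 = 8.375
χ² = Σ (O − E)² / E
  disc-shaped: (71 − 75.375)² / 75.375 = 0.2539
  spherical: (55 − 50.25)² / 50.25 = 0.4490
  elongated: (8 − 8.375)² / 8.375 = 0.0168
χ² = 0.2539 + 0.4490 + 0.0168 = 0.7197 ≈ 0.720
Degrees of freedom = 3 − 1 = 2; critical value at α = 0.05 is 5.991.
Since 0.720 < 5.991, we fail to reject the null hypothesis — the data are consistent with the 9:6:1 ratio.

0.720; consistent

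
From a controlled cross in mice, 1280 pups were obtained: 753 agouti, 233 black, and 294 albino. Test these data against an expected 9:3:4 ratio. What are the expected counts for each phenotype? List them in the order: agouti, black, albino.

Expected counts for N = 1280 under a 9:3:4 ratio (total parts = 16):
  agouti: 1280 × 9/16 = 720
  black: 1280 × 3/16 = 240
  albino: 1280 × 4/16 = 320

720, 240, 320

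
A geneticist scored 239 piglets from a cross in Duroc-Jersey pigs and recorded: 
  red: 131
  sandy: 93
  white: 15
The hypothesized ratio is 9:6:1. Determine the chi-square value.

Under the 9:6:1 hypothesis (Σ ratio = 16, N = 239):
  red: 239 × 9/16 = 134.4375
  sandy: 239 × 6/16 = 89.625
  white: 239 × 1/16 = 14.9375
χ² = Σ (O − E)² / E
  red: (131 − 134.4375)² / 134.4375 = 0.0879
  sandy: (93 − 89.625)² / 89.625 = 0.1271
  white: (15 − 14.9375)² / 14.9375 = 0.0003
χ² = 0.0879 + 0.1271 + 0.0003 = 0.2153 ≈ 0.215

0.215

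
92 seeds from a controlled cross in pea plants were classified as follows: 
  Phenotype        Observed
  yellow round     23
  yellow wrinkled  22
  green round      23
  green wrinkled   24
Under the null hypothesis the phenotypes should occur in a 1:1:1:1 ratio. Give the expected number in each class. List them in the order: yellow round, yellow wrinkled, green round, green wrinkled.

23, 23, 23, 23

Total ratio parts = 4. Expected numbers out of 92:
  yellow round: 92 × 1/4 = 23
  yellow wrinkled: 92 × 1/4 = 23
  green round: 92 × 1/4 = 23
  green wrinkled: 92 × 1/4 = 23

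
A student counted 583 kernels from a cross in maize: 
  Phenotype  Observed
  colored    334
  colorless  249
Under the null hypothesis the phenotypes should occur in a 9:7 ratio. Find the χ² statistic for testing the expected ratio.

0.256

Expected counts for N = 583 under a 9:7 ratio (total parts = 16):
  colored: 583 × 9/16 = 327.9375
  colorless: 583 × 7/16 = 255.0625
χ² = Σ (O − E)² / E
  colored: (334 − 327.9375)² / 327.9375 = 0.1121
  colorless: (249 − 255.0625)² / 255.0625 = 0.1441
χ² = 0.1121 + 0.1441 = 0.2562 ≈ 0.256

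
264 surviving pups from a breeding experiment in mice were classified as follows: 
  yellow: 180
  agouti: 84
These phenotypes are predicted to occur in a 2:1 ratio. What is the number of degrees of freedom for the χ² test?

A goodness-of-fit test with 2 phenotype classes has df = 2 − 1 = 1.

1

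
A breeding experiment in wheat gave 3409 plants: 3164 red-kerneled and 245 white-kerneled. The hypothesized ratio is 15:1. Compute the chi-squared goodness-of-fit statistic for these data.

5.107

The 15:1 ratio has 16 parts, so with N = 3409 the expected counts are:
  red-kerneled: 3409 × 15/16 = 3195.9375
  white-kerneled: 3409 × 1/16 = 213.0625
χ² = Σ (O − E)² / E
  red-kerneled: (3164 − 3195.9375)² / 3195.9375 = 0.3192
  white-kerneled: (245 − 213.0625)² / 213.0625 = 4.7873
χ² = 0.3192 + 4.7873 = 5.1065 ≈ 5.107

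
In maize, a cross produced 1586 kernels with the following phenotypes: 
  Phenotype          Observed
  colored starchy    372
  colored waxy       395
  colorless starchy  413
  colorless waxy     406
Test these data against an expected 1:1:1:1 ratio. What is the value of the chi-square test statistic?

2.434

Under the 1:1:1:1 hypothesis (Σ ratio = 4, N = 1586):
  colored starchy: 1586 × 1/4 = 396.5
  colored waxy: 1586 × 1/4 = 396.5
  colorless starchy: 1586 × 1/4 = 396.5
  colorless waxy: 1586 × 1/4 = 396.5
χ² = Σ (O − E)² / E
  colored starchy: (372 − 396.5)² / 396.5 = 1.5139
  colored waxy: (395 − 396.5)² / 396.5 = 0.0057
  colorless starchy: (413 − 396.5)² / 396.5 = 0.6866
  colorless waxy: (406 − 396.5)² / 396.5 = 0.2276
χ² = 1.5139 + 0.0057 + 0.6866 + 0.2276 = 2.4338 ≈ 2.434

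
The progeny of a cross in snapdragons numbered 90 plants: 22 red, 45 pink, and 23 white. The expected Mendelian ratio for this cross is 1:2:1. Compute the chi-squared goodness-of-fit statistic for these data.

0.022

Under the 1:2:1 hypothesis (Σ ratio = 4, N = 90):
  red: 90 × 1/4 = 22.5
  pink: 90 × 2/4 = 45
  white: 90 × 1/4 = 22.5
χ² = Σ (O − E)² / E
  red: (22 − 22.5)² / 22.5 = 0.0111
  pink: (45 − 45)² / 45 = 0.0000
  white: (23 − 22.5)² / 22.5 = 0.0111
χ² = 0.0111 + 0.0000 + 0.0111 = 0.0222 ≈ 0.022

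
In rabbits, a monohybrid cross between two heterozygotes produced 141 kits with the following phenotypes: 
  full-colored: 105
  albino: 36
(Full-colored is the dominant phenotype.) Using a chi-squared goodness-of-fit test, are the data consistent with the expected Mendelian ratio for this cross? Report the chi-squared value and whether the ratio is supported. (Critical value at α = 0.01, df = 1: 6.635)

0.021; consistent

For a monohybrid cross between heterozygotes with complete dominance, the expected phenotypic ratio is 3:1.
Under the 3:1 hypothesis (Σ ratio = 4, N = 141):
  full-colored: 141 × 3/4 = 105.75
  albino: 141 × 1/4 = 35.25
χ² = Σ (O − E)² / E
  full-colored: (105 − 105.75)² / 105.75 = 0.0053
  albino: (36 − 35.25)² / 35.25 = 0.0160
χ² = 0.0053 + 0.0160 = 0.0213 ≈ 0.021
Degrees of freedom = 2 − 1 = 1; critical value at α = 0.01 is 6.635.
Since 0.021 < 6.635, we fail to reject the null hypothesis — the data are consistent with the 3:1 ratio.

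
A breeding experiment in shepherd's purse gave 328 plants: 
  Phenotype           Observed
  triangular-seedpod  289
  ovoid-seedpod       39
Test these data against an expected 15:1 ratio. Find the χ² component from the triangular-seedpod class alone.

1.113

Under the 15:1 hypothesis (Σ ratio = 16, N = 328):
  triangular-seedpod: 328 × 15/16 = 307.5
  ovoid-seedpod: 328 × 1/16 = 20.5
Contribution of triangular-seedpod: (289 − 307.5)² / 307.5 = 1.1130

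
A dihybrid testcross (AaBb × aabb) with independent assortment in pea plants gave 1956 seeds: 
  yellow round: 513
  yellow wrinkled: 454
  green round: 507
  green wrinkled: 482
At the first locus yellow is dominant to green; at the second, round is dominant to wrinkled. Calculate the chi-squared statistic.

4.446

A dihybrid testcross with independent assortment gives a 1:1:1:1 ratio.
Under the 1:1:1:1 hypothesis (Σ ratio = 4, N = 1956):
  yellow round: 1956 × 1/4 = 489
  yellow wrinkled: 1956 × 1/4 = 489
  green round: 1956 × 1/4 = 489
  green wrinkled: 1956 × 1/4 = 489
χ² = Σ (O − E)² / E
  yellow round: (513 − 489)² / 489 = 1.1779
  yellow wrinkled: (454 − 489)² / 489 = 2.5051
  green round: (507 − 489)² / 489 = 0.6626
  green wrinkled: (482 − 489)² / 489 = 0.1002
χ² = 1.1779 + 2.5051 + 0.6626 + 0.1002 = 4.4458 ≈ 4.446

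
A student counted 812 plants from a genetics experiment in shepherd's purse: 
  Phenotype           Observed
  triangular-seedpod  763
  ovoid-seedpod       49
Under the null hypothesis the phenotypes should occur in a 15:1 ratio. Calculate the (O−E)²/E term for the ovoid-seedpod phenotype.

Under the 15:1 hypothesis (Σ ratio = 16, N = 812):
  triangular-seedpod: 812 × 15/16 = 761.25
  ovoid-seedpod: 812 × 1/16 = 50.75
Contribution of ovoid-seedpod: (49 − 50.75)² / 50.75 = 0.0603

0.060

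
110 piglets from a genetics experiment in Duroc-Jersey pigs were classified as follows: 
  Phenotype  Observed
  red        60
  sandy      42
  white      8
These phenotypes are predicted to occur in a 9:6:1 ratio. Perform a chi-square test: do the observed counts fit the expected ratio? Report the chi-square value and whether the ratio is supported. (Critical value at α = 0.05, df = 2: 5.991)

Under the 9:6:1 hypothesis (Σ ratio = 16, N = 110):
  red: 110 × 9/16 = 61.875
  sandy: 110 × 6/16 = 41.25
  white: 110 × 1/16 = 6.875
χ² = Σ (O − E)² / E
  red: (60 − 61.875)² / 61.875 = 0.0568
  sandy: (42 − 41.25)² / 41.25 = 0.0136
  white: (8 − 6.875)² / 6.875 = 0.1841
χ² = 0.0568 + 0.0136 + 0.1841 = 0.2545 ≈ 0.255
Degrees of freedom = 3 − 1 = 2; critical value at α = 0.05 is 5.991.
Since 0.255 < 5.991, we fail to reject the null hypothesis — the data are consistent with the 9:6:1 ratio.

0.255; consistent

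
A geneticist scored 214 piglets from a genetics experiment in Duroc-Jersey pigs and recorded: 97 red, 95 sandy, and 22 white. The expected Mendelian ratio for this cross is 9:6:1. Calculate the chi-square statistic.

12.812

Expected counts for N = 214 under a 9:6:1 ratio (total parts = 16):
  red: 214 × 9/16 = 120.375
  sandy: 214 × 6/16 = 80.25
  white: 214 × 1/16 = 13.375
χ² = Σ (O − E)² / E
  red: (97 − 120.375)² / 120.375 = 4.5391
  sandy: (95 − 80.25)² / 80.25 = 2.7111
  white: (22 − 13.375)² / 13.375 = 5.5619
χ² = 4.5391 + 2.7111 + 5.5619 = 12.8121 ≈ 12.812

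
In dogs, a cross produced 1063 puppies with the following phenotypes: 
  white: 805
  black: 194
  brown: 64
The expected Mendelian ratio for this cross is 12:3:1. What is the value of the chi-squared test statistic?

Under the 12:3:1 hypothesis (Σ ratio = 16, N = 1063):
  white: 1063 × 12/16 = 797.25
  black: 1063 × 3/16 = 199.3125
  brown: 1063 × 1/16 = 66.4375
χ² = Σ (O − E)² / E
  white: (805 − 797.25)² / 797.25 = 0.0753
  black: (194 − 199.3125)² / 199.3125 = 0.1416
  brown: (64 − 66.4375)² / 66.4375 = 0.0894
χ² = 0.0753 + 0.1416 + 0.0894 = 0.3063 ≈ 0.306

0.306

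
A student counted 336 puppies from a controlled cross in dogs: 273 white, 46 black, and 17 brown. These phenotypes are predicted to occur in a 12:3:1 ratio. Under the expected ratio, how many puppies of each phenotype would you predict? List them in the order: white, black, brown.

252, 63, 21

Expected counts for N = 336 under a 12:3:1 ratio (total parts = 16):
  white: 336 × 12/16 = 252
  black: 336 × 3/16 = 63
  brown: 336 × 1/16 = 21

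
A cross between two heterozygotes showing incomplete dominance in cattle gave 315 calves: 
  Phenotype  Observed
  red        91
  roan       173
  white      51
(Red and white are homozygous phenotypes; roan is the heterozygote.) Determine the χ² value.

13.210

With incomplete dominance, a heterozygote × heterozygote cross gives a 1:2:1 phenotypic ratio.
Under the 1:2:1 hypothesis (Σ ratio = 4, N = 315):
  red: 315 × 1/4 = 78.75
  roan: 315 × 2/4 = 157.5
  white: 315 × 1/4 = 78.75
χ² = Σ (O − E)² / E
  red: (91 − 78.75)² / 78.75 = 1.9056
  roan: (173 − 157.5)² / 157.5 = 1.5254
  white: (51 − 78.75)² / 78.75 = 9.7786
χ² = 1.9056 + 1.5254 + 9.7786 = 13.2096 ≈ 13.210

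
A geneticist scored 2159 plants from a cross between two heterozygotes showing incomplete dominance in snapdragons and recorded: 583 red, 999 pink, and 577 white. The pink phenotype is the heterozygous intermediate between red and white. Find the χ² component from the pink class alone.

6.003

With incomplete dominance, a heterozygote × heterozygote cross gives a 1:2:1 phenotypic ratio.
Total ratio parts = 4. Expected numbers out of 2159:
  red: 2159 × 1/4 = 539.75
  pink: 2159 × 2/4 = 1079.5
  white: 2159 × 1/4 = 539.75
Contribution of pink: (999 − 1079.5)² / 1079.5 = 6.0030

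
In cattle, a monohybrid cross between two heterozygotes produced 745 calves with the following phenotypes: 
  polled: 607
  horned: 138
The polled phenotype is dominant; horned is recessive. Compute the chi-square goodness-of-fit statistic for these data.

For a monohybrid cross between heterozygotes with complete dominance, the expected phenotypic ratio is 3:1.
Total ratio parts = 4. Expected numbers out of 745:
  polled: 745 × 3/4 = 558.75
  horned: 745 × 1/4 = 186.25
χ² = Σ (O − E)² / E
  polled: (607 − 558.75)² / 558.75 = 4.1666
  horned: (138 − 186.25)² / 186.25 = 12.4997
χ² = 4.1666 + 12.4997 = 16.6663 ≈ 16.666

16.666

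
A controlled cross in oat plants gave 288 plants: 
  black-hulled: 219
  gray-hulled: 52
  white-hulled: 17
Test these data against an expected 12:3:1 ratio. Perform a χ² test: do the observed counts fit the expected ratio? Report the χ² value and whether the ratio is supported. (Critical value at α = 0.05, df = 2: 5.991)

Expected counts for N = 288 under a 12:3:1 ratio (total parts = 16):
  black-hulled: 288 × 12/16 = 216
  gray-hulled: 288 × 3/16 = 54
  white-hulled: 288 × 1/16 = 18
χ² = Σ (O − E)² / E
  black-hulled: (219 − 216)² / 216 = 0.0417
  gray-hulled: (52 − 54)² / 54 = 0.0741
  white-hulled: (17 − 18)² / 18 = 0.0556
χ² = 0.0417 + 0.0741 + 0.0556 = 0.1714 ≈ 0.171
Degrees of freedom = 3 − 1 = 2; critical value at α = 0.05 is 5.991.
Since 0.171 < 5.991, we fail to reject the null hypothesis — the data are consistent with the 12:3:1 ratio.

0.171; consistent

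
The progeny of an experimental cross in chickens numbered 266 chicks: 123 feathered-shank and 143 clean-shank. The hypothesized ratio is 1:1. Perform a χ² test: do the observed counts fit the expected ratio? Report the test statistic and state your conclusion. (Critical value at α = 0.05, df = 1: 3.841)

1.504; consistent

Under the 1:1 hypothesis (Σ ratio = 2, N = 266):
  feathered-shank: 266 × 1/2 = 133
  clean-shank: 266 × 1/2 = 133
χ² = Σ (O − E)² / E
  feathered-shank: (123 − 133)² / 133 = 0.7519
  clean-shank: (143 − 133)² / 133 = 0.7519
χ² = 0.7519 + 0.7519 = 1.5038 ≈ 1.504
Degrees of freedom = 2 − 1 = 1; critical value at α = 0.05 is 3.841.
Since 1.504 < 3.841, we fail to reject the null hypothesis — the data are consistent with the 1:1 ratio.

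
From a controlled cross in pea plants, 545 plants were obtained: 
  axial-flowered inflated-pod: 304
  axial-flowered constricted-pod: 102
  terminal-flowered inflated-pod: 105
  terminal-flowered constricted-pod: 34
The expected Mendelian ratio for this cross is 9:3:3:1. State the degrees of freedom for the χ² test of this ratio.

A goodness-of-fit test with 4 phenotype classes has df = 4 − 1 = 3.

3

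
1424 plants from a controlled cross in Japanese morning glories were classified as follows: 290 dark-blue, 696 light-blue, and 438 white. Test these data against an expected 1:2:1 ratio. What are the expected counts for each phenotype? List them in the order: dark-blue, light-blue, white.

The 1:2:1 ratio has 4 parts, so with N = 1424 the expected counts are:
  dark-blue: 1424 × 1/4 = 356
  light-blue: 1424 × 2/4 = 712
  white: 1424 × 1/4 = 356

356, 712, 356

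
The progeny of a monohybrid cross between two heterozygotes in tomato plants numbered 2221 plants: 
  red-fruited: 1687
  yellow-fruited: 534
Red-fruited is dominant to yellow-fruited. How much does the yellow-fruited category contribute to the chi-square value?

0.813

For a monohybrid cross between heterozygotes with complete dominance, the expected phenotypic ratio is 3:1.
The 3:1 ratio has 4 parts, so with N = 2221 the expected counts are:
  red-fruited: 2221 × 3/4 = 1665.75
  yellow-fruited: 2221 × 1/4 = 555.25
Contribution of yellow-fruited: (534 − 555.25)² / 555.25 = 0.8133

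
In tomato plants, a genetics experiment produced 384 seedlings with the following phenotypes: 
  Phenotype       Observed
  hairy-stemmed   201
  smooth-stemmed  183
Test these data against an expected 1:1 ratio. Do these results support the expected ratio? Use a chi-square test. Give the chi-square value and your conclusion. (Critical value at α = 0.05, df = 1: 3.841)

Under the 1:1 hypothesis (Σ ratio = 2, N = 384):
  hairy-stemmed: 384 × 1/2 = 192
  smooth-stemmed: 384 × 1/2 = 192
χ² = Σ (O − E)² / E
  hairy-stemmed: (201 − 192)² / 192 = 0.4219
  smooth-stemmed: (183 − 192)² / 192 = 0.4219
χ² = 0.4219 + 0.4219 = 0.8438 ≈ 0.844
Degrees of freedom = 2 − 1 = 1; critical value at α = 0.05 is 3.841.
Since 0.844 < 3.841, we fail to reject the null hypothesis — the data are consistent with the 1:1 ratio.

0.844; consistent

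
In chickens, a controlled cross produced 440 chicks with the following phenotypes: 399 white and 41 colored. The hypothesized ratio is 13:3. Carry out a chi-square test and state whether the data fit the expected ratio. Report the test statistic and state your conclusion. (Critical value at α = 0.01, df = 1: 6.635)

25.693; not consistent

Total ratio parts = 16. Expected numbers out of 440:
  white: 440 × 13/16 = 357.5
  colored: 440 × 3/16 = 82.5
χ² = Σ (O − E)² / E
  white: (399 − 357.5)² / 357.5 = 4.8175
  colored: (41 − 82.5)² / 82.5 = 20.8758
χ² = 4.8175 + 20.8758 = 25.6933 ≈ 25.693
Degrees of freedom = 2 − 1 = 1; critical value at α = 0.01 is 6.635.
Since 25.693 > 6.635, we reject the null hypothesis — the data do not fit the 13:3 ratio.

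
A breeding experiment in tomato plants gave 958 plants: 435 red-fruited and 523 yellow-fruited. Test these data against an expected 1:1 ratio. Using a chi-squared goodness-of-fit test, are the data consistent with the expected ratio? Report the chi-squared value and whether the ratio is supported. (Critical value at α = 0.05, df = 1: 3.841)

8.084; not consistent

Expected counts for N = 958 under a 1:1 ratio (total parts = 2):
  red-fruited: 958 × 1/2 = 479
  yellow-fruited: 958 × 1/2 = 479
χ² = Σ (O − E)² / E
  red-fruited: (435 − 479)² / 479 = 4.0418
  yellow-fruited: (523 − 479)² / 479 = 4.0418
χ² = 4.0418 + 4.0418 = 8.0836 ≈ 8.084
Degrees of freedom = 2 − 1 = 1; critical value at α = 0.05 is 3.841.
Since 8.084 > 3.841, we reject the null hypothesis — the data do not fit the 1:1 ratio.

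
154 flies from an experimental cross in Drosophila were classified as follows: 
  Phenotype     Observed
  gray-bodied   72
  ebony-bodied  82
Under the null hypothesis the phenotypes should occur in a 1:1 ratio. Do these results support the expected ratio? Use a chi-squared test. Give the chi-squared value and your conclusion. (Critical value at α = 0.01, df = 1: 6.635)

Total ratio parts = 2. Expected numbers out of 154:
  gray-bodied: 154 × 1/2 = 77
  ebony-bodied: 154 × 1/2 = 77
χ² = Σ (O − E)² / E
  gray-bodied: (72 − 77)² / 77 = 0.3247
  ebony-bodied: (82 − 77)² / 77 = 0.3247
χ² = 0.3247 + 0.3247 = 0.6494 ≈ 0.649
Degrees of freedom = 2 − 1 = 1; critical value at α = 0.01 is 6.635.
Since 0.649 < 6.635, we fail to reject the null hypothesis — the data are consistent with the 1:1 ratio.

0.649; consistent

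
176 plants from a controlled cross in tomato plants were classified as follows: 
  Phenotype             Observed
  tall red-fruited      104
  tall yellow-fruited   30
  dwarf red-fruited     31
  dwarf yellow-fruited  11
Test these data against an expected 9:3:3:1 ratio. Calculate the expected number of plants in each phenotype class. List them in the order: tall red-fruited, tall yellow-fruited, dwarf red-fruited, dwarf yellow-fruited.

Under the 9:3:3:1 hypothesis (Σ ratio = 16, N = 176):
  tall red-fruited: 176 × 9/16 = 99
  tall yellow-fruited: 176 × 3/16 = 33
  dwarf red-fruited: 176 × 3/16 = 33
  dwarf yellow-fruited: 176 × 1/16 = 11

99, 33, 33, 11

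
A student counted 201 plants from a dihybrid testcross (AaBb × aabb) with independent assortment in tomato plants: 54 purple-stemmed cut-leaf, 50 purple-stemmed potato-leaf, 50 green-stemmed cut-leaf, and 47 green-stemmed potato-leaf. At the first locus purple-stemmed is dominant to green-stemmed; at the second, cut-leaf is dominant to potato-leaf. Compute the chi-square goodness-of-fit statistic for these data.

A dihybrid testcross with independent assortment gives a 1:1:1:1 ratio.
Expected counts for N = 201 under a 1:1:1:1 ratio (total parts = 4):
  purple-stemmed cut-leaf: 201 × 1/4 = 50.25
  purple-stemmed potato-leaf: 201 × 1/4 = 50.25
  green-stemmed cut-leaf: 201 × 1/4 = 50.25
  green-stemmed potato-leaf: 201 × 1/4 = 50.25
χ² = Σ (O − E)² / E
  purple-stemmed cut-leaf: (54 − 50.25)² / 50.25 = 0.2799
  purple-stemmed potato-leaf: (50 − 50.25)² / 50.25 = 0.0012
  green-stemmed cut-leaf: (50 − 50.25)² / 50.25 = 0.0012
  green-stemmed potato-leaf: (47 − 50.25)² / 50.25 = 0.2102
χ² = 0.2799 + 0.0012 + 0.0012 + 0.2102 = 0.4925 ≈ 0.493

0.493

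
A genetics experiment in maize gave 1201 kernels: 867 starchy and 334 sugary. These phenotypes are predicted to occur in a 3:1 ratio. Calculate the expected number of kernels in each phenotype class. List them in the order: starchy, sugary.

900.75, 300.25

Under the 3:1 hypothesis (Σ ratio = 4, N = 1201):
  starchy: 1201 × 3/4 = 900.75
  sugary: 1201 × 1/4 = 300.25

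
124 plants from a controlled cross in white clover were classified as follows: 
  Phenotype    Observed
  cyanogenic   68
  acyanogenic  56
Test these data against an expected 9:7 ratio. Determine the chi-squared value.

0.100

Under the 9:7 hypothesis (Σ ratio = 16, N = 124):
  cyanogenic: 124 × 9/16 = 69.75
  acyanogenic: 124 × 7/16 = 54.25
χ² = Σ (O − E)² / E
  cyanogenic: (68 − 69.75)² / 69.75 = 0.0439
  acyanogenic: (56 − 54.25)² / 54.25 = 0.0565
χ² = 0.0439 + 0.0565 = 0.1004 ≈ 0.100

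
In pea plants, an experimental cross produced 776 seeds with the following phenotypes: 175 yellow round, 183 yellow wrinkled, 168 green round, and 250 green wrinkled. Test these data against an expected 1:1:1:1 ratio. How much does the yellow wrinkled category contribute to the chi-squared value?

0.624

Total ratio parts = 4. Expected numbers out of 776:
  yellow round: 776 × 1/4 = 194
  yellow wrinkled: 776 × 1/4 = 194
  green round: 776 × 1/4 = 194
  green wrinkled: 776 × 1/4 = 194
Contribution of yellow wrinkled: (183 − 194)² / 194 = 0.6237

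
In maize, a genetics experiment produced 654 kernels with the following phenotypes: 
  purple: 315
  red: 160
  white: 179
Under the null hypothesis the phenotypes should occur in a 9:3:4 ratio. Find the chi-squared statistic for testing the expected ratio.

20.461

Under the 9:3:4 hypothesis (Σ ratio = 16, N = 654):
  purple: 654 × 9/16 = 367.875
  red: 654 × 3/16 = 122.625
  white: 654 × 4/16 = 163.5
χ² = Σ (O − E)² / E
  purple: (315 − 367.875)² / 367.875 = 7.5998
  red: (160 − 122.625)² / 122.625 = 11.3916
  white: (179 − 163.5)² / 163.5 = 1.4694
χ² = 7.5998 + 11.3916 + 1.4694 = 20.4608 ≈ 20.461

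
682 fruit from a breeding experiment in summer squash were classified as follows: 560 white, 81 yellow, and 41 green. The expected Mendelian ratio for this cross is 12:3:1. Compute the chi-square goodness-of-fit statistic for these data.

The 12:3:1 ratio has 16 parts, so with N = 682 the expected counts are:
  white: 682 × 12/16 = 511.5
  yellow: 682 × 3/16 = 127.875
  green: 682 × 1/16 = 42.625
χ² = Σ (O − E)² / E
  white: (560 − 511.5)² / 511.5 = 4.5987
  yellow: (81 − 127.875)² / 127.875 = 17.1829
  green: (41 − 42.625)² / 42.625 = 0.0620
χ² = 4.5987 + 17.1829 + 0.0620 = 21.8436 ≈ 21.844

21.844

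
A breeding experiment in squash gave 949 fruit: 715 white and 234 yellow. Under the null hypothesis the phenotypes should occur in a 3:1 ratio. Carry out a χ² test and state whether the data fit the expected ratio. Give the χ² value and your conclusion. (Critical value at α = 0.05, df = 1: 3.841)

Total ratio parts = 4. Expected numbers out of 949:
  white: 949 × 3/4 = 711.75
  yellow: 949 × 1/4 = 237.25
χ² = Σ (O − E)² / E
  white: (715 − 711.75)² / 711.75 = 0.0148
  yellow: (234 − 237.25)² / 237.25 = 0.0445
χ² = 0.0148 + 0.0445 = 0.0593 ≈ 0.059
Degrees of freedom = 2 − 1 = 1; critical value at α = 0.05 is 3.841.
Since 0.059 < 3.841, we fail to reject the null hypothesis — the data are consistent with the 3:1 ratio.

0.059; consistent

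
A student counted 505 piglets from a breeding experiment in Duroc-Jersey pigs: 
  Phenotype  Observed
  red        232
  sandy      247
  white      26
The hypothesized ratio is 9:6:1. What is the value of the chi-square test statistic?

Expected counts for N = 505 under a 9:6:1 ratio (total parts = 16):
  red: 505 × 9/16 = 284.0625
  sandy: 505 × 6/16 = 189.375
  white: 505 × 1/16 = 31.5625
χ² = Σ (O − E)² / E
  red: (232 − 284.0625)² / 284.0625 = 9.5419
  sandy: (247 − 189.375)² / 189.375 = 17.5347
  white: (26 − 31.5625)² / 31.5625 = 0.9803
χ² = 9.5419 + 17.5347 + 0.9803 = 28.0569 ≈ 28.057

28.057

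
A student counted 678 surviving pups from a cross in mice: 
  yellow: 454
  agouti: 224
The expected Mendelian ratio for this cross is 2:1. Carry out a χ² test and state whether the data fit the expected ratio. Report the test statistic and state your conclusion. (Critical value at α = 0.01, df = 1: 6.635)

Under the 2:1 hypothesis (Σ ratio = 3, N = 678):
  yellow: 678 × 2/3 = 452
  agouti: 678 × 1/3 = 226
χ² = Σ (O − E)² / E
  yellow: (454 − 452)² / 452 = 0.0088
  agouti: (224 − 226)² / 226 = 0.0177
χ² = 0.0088 + 0.0177 = 0.0265 ≈ 0.027
Degrees of freedom = 2 − 1 = 1; critical value at α = 0.01 is 6.635.
Since 0.027 < 6.635, we fail to reject the null hypothesis — the data are consistent with the 2:1 ratio.

0.027; consistent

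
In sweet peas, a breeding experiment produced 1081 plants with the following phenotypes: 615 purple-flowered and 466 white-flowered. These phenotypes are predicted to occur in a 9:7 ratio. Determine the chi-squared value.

Total ratio parts = 16. Expected numbers out of 1081:
  purple-flowered: 1081 × 9/16 = 608.0625
  white-flowered: 1081 × 7/16 = 472.9375
χ² = Σ (O − E)² / E
  purple-flowered: (615 − 608.0625)² / 608.0625 = 0.0792
  white-flowered: (466 − 472.9375)² / 472.9375 = 0.1018
χ² = 0.0792 + 0.1018 = 0.181

0.181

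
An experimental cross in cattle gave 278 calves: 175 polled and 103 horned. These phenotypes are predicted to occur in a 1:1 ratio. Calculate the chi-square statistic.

Under the 1:1 hypothesis (Σ ratio = 2, N = 278):
  polled: 278 × 1/2 = 139
  horned: 278 × 1/2 = 139
χ² = Σ (O − E)² / E
  polled: (175 − 139)² / 139 = 9.3237
  horned: (103 − 139)² / 139 = 9.3237
χ² = 9.3237 + 9.3237 = 18.6474 ≈ 18.647

18.647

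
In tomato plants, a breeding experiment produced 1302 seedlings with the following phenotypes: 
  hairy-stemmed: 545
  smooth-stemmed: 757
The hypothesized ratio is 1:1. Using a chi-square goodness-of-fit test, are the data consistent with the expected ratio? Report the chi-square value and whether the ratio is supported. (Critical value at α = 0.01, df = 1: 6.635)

34.519; not consistent

Total ratio parts = 2. Expected numbers out of 1302:
  hairy-stemmed: 1302 × 1/2 = 651
  smooth-stemmed: 1302 × 1/2 = 651
χ² = Σ (O − E)² / E
  hairy-stemmed: (545 − 651)² / 651 = 17.2596
  smooth-stemmed: (757 − 651)² / 651 = 17.2596
χ² = 17.2596 + 17.2596 = 34.5192 ≈ 34.519
Degrees of freedom = 2 − 1 = 1; critical value at α = 0.01 is 6.635.
Since 34.519 > 6.635, we reject the null hypothesis — the data do not fit the 1:1 ratio.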